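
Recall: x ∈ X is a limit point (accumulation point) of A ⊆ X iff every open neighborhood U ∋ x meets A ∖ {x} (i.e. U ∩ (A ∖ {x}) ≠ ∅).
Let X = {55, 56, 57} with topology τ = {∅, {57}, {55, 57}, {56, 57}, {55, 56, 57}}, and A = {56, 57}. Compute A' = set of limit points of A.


A' = {55, 56}

For each x ∈ X, list the open sets U ∈ τ with x ∈ U, then check whether U ∩ (A ∖ {x}) ≠ ∅ for every such U.
  x = 55: opens ∋ x are {55, 57}, {55, 56, 57}; each meets A ∖ {55}, so x IS a limit point.
  x = 56: opens ∋ x are {56, 57}, {55, 56, 57}; each meets A ∖ {56}, so x IS a limit point.
  x = 57: open {57} ∋ x has {57} ∩ (A ∖ {57}) = ∅, so x is NOT a limit point.
Collecting: A' = {55, 56}.


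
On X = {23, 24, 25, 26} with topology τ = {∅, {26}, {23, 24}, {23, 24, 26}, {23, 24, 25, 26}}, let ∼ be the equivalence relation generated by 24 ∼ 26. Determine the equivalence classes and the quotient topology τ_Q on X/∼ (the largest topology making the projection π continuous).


X/∼ = {[23], [24=26], [25]}; |τ_Q| = 3.

Equivalence classes: [23], [24=26], [25].
Quotient map π: X → X/∼ sends 23 ↦ [23], 24 ↦ [24=26], 25 ↦ [25], 26 ↦ [24=26].
For each subset V ⊆ X/∼, compute π^{-1}(V) ⊆ X and check whether π^{-1}(V) ∈ τ. V is open in τ_Q iff π^{-1}(V) ∈ τ.
  V = {}: π^{-1}(V) = ∅ ∈ τ ✓.
  V = {[23]}: π^{-1}(V) = {23} ∉ τ ✗.
  V = {[24=26]}: π^{-1}(V) = {24, 26} ∉ τ ✗.
  V = {[23], [24=26]}: π^{-1}(V) = {23, 24, 26} ∈ τ ✓.
  V = {[25]}: π^{-1}(V) = {25} ∉ τ ✗.
  V = {[23], [25]}: π^{-1}(V) = {23, 25} ∉ τ ✗.
  V = {[24=26], [25]}: π^{-1}(V) = {24, 25, 26} ∉ τ ✗.
  V = {[23], [24=26], [25]}: π^{-1}(V) = {23, 24, 25, 26} ∈ τ ✓.
Open sets in the quotient: τ_Q = {{}, {[23], [24=26]}, {[23], [24=26], [25]}} (3 elements).


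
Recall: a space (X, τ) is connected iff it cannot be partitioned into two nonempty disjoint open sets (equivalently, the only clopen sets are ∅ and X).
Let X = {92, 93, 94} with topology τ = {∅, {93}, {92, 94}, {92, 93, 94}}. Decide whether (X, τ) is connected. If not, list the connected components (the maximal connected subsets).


(X, τ) is disconnected; components = [{93}, {92, 94}].

Find clopen sets (U ∈ τ with X ∖ U ∈ τ):
  U = ∅, X ∖ U = {92, 93, 94} — both open, so U is clopen.
  U = {93}, X ∖ U = {92, 94} — both open, so U is clopen.
  U = {92, 94}, X ∖ U = {93} — both open, so U is clopen.
  U = {92, 93, 94}, X ∖ U = ∅ — both open, so U is clopen.
Nontrivial clopen(s) exist: e.g. {93}. So (X, τ) is disconnected.
Compute connected components by grouping points that agree on all clopens:
  component: {93}
  component: {92, 94}


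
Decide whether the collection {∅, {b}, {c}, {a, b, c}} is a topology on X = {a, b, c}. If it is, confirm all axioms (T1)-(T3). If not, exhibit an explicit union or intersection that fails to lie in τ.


τ is NOT a topology on X.

Axiom (T1): ∅ ∈ τ? Yes; X ∈ τ? Yes.
Axiom (T2/T3): check pairwise unions and intersections of members of τ.
Counterexample for (T2): {b} ∪ {c} = {b, c} ∉ τ. Therefore τ is NOT a topology.


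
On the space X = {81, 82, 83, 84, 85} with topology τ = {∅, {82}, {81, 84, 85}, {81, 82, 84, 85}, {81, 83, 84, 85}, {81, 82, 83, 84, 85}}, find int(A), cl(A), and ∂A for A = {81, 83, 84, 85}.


int(A) = {81, 83, 84, 85}, cl(A) = {81, 83, 84, 85}, ∂A = ∅.

Closed sets in (X, τ) are complements of opens:
  closed(X, τ) = {∅, {82}, {83}, {82, 83}, {81, 83, 84, 85}, {81, 82, 83, 84, 85}}.
int(A) = ⋃ {U ∈ τ : U ⊆ A}. Opens contained in A: ∅, {81, 84, 85}, {81, 83, 84, 85}.
Taking the union of these: int(A) = {81, 83, 84, 85}.
cl(A) = ⋂ {C closed : A ⊆ C}. Closed sets containing A: {81, 83, 84, 85}, {81, 82, 83, 84, 85}.
Intersecting these: cl(A) = {81, 83, 84, 85}.
∂A = cl(A) ∖ int(A) = {81, 83, 84, 85} ∖ {81, 83, 84, 85} = ∅.


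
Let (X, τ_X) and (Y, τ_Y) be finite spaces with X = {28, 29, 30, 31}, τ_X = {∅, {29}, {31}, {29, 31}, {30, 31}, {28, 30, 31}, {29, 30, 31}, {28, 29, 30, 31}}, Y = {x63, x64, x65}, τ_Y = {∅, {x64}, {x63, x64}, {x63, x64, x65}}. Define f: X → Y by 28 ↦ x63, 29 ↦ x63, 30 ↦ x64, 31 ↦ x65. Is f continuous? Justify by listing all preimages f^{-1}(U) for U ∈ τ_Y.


f is NOT continuous.

Compute f^{-1}(U) for each U ∈ τ_Y:
  U = ∅: f^{-1}(U) = ∅ ∈ τ_X ✓.
  U = {x64}: f^{-1}(U) = {30} ∉ τ_X ✗.
  U = {x63, x64}: f^{-1}(U) = {28, 29, 30} ∉ τ_X ✗.
  U = {x63, x64, x65}: f^{-1}(U) = {28, 29, 30, 31} ∈ τ_X ✓.
Found U = {x64} with f^{-1}(U) = {30} not in τ_X. Therefore f is NOT continuous.


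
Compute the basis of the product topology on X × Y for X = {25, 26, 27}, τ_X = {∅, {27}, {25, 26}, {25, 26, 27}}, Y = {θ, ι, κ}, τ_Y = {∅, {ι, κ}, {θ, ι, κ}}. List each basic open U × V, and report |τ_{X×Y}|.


Basis B = {∅ × ∅, {27} × {ι, κ}, {27} × {θ, ι, κ}, {25, 26} × {ι, κ}, {25, 26} × {θ, ι, κ}, {25, 26, 27} × {ι, κ}, {25, 26, 27} × {θ, ι, κ}}; |τ_{X×Y}| = 9.

Enumerate products U × V with U ∈ τ_X, V ∈ τ_Y (deduplicated):
  ∅ × ∅ = {} (∅)
  {27} × {ι, κ} = {(27,ι), (27,κ)}
  {27} × {θ, ι, κ} = {(27,θ), (27,ι), (27,κ)}
  {25, 26} × {ι, κ} = {(25,ι), (25,κ), (26,ι), (26,κ)}
  {25, 26} × {θ, ι, κ} = {(25,θ), (25,ι), (25,κ), (26,θ), (26,ι), (26,κ)}
  {25, 26, 27} × {ι, κ} = {(25,ι), (25,κ), (26,ι), (26,κ), (27,ι), (27,κ)}
  {25, 26, 27} × {θ, ι, κ} = {(25,θ), (25,ι), (25,κ), (26,θ), (26,ι), (26,κ), (27,θ), (27,ι), (27,κ)}
These 7 distinct sets form the basis B.
Close under arbitrary unions to get τ_{X×Y}; counting gives |τ_{X×Y}| = 9.


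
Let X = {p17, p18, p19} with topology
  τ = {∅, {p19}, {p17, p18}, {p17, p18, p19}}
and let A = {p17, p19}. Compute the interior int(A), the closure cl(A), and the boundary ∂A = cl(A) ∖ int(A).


int(A) = {p19}, cl(A) = {p17, p18, p19}, ∂A = {p17, p18}.

Closed sets in (X, τ) are complements of opens:
  closed(X, τ) = {∅, {p19}, {p17, p18}, {p17, p18, p19}}.
int(A) = ⋃ {U ∈ τ : U ⊆ A}. Opens contained in A: ∅, {p19}.
Taking the union of these: int(A) = {p19}.
cl(A) = ⋂ {C closed : A ⊆ C}. Closed sets containing A: {p17, p18, p19}.
Intersecting these: cl(A) = {p17, p18, p19}.
∂A = cl(A) ∖ int(A) = {p17, p18, p19} ∖ {p19} = {p17, p18}.


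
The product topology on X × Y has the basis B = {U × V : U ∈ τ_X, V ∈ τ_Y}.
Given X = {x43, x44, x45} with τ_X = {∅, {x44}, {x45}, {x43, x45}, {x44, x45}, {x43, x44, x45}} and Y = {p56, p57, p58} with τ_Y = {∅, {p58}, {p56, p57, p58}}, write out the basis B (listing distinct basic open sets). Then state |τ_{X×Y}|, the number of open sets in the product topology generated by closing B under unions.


Basis B = {∅ × ∅, {x44} × {p58}, {x45} × {p58}, {x43, x45} × {p58}, {x44, x45} × {p58}, {x43, x44, x45} × {p58}, {x44} × {p56, p57, p58}, {x45} × {p56, p57, p58}, {x43, x45} × {p56, p57, p58}, {x44, x45} × {p56, p57, p58}, {x43, x44, x45} × {p56, p57, p58}}; |τ_{X×Y}| = 18.

Enumerate products U × V with U ∈ τ_X, V ∈ τ_Y (deduplicated):
  ∅ × ∅ = {} (∅)
  {x44} × {p58} = {(x44,p58)}
  {x45} × {p58} = {(x45,p58)}
  {x43, x45} × {p58} = {(x43,p58), (x45,p58)}
  {x44, x45} × {p58} = {(x44,p58), (x45,p58)}
  {x43, x44, x45} × {p58} = {(x43,p58), (x44,p58), (x45,p58)}
  {x44} × {p56, p57, p58} = {(x44,p56), (x44,p57), (x44,p58)}
  {x45} × {p56, p57, p58} = {(x45,p56), (x45,p57), (x45,p58)}
  {x43, x45} × {p56, p57, p58} = {(x43,p56), (x43,p57), (x43,p58), (x45,p56), (x45,p57), (x45,p58)}
  {x44, x45} × {p56, p57, p58} = {(x44,p56), (x44,p57), (x44,p58), (x45,p56), (x45,p57), (x45,p58)}
  {x43, x44, x45} × {p56, p57, p58} = {(x43,p56), (x43,p57), (x43,p58), (x44,p56), (x44,p57), (x44,p58), (x45,p56), (x45,p57), (x45,p58)}
These 11 distinct sets form the basis B.
Close under arbitrary unions to get τ_{X×Y}; counting gives |τ_{X×Y}| = 18.


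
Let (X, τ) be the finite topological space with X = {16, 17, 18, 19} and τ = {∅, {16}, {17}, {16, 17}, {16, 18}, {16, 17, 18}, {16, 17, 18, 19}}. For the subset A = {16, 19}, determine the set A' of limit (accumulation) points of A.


A' = {18, 19}

For each x ∈ X, list the open sets U ∈ τ with x ∈ U, then check whether U ∩ (A ∖ {x}) ≠ ∅ for every such U.
  x = 16: open {16} ∋ x has {16} ∩ (A ∖ {16}) = ∅, so x is NOT a limit point.
  x = 17: open {17} ∋ x has {17} ∩ (A ∖ {17}) = ∅, so x is NOT a limit point.
  x = 18: opens ∋ x are {16, 18}, {16, 17, 18}, {16, 17, 18, 19}; each meets A ∖ {18}, so x IS a limit point.
  x = 19: opens ∋ x are {16, 17, 18, 19}; each meets A ∖ {19}, so x IS a limit point.
Collecting: A' = {18, 19}.


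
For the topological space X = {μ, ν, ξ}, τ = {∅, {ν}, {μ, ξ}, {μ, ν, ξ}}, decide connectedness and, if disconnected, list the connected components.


(X, τ) is disconnected; components = [{ν}, {μ, ξ}].

Find clopen sets (U ∈ τ with X ∖ U ∈ τ):
  U = ∅, X ∖ U = {μ, ν, ξ} — both open, so U is clopen.
  U = {ν}, X ∖ U = {μ, ξ} — both open, so U is clopen.
  U = {μ, ξ}, X ∖ U = {ν} — both open, so U is clopen.
  U = {μ, ν, ξ}, X ∖ U = ∅ — both open, so U is clopen.
Nontrivial clopen(s) exist: e.g. {μ, ξ}. So (X, τ) is disconnected.
Compute connected components by grouping points that agree on all clopens:
  component: {ν}
  component: {μ, ξ}


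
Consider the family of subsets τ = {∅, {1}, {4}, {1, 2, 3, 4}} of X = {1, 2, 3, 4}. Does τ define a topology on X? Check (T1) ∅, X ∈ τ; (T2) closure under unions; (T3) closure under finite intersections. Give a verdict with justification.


τ is NOT a topology on X.

Axiom (T1): ∅ ∈ τ? Yes; X ∈ τ? Yes.
Axiom (T2/T3): check pairwise unions and intersections of members of τ.
Counterexample for (T2): {1} ∪ {4} = {1, 4} ∉ τ. Therefore τ is NOT a topology.


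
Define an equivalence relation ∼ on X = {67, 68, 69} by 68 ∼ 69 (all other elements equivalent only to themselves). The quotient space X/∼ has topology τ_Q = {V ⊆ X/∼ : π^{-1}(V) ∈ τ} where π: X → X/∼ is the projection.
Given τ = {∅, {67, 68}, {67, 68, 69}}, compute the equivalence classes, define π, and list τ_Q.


X/∼ = {[67], [68=69]}; |τ_Q| = 2.

Equivalence classes: [67], [68=69].
Quotient map π: X → X/∼ sends 67 ↦ [67], 68 ↦ [68=69], 69 ↦ [68=69].
For each subset V ⊆ X/∼, compute π^{-1}(V) ⊆ X and check whether π^{-1}(V) ∈ τ. V is open in τ_Q iff π^{-1}(V) ∈ τ.
  V = {}: π^{-1}(V) = ∅ ∈ τ ✓.
  V = {[67]}: π^{-1}(V) = {67} ∉ τ ✗.
  V = {[68=69]}: π^{-1}(V) = {68, 69} ∉ τ ✗.
  V = {[67], [68=69]}: π^{-1}(V) = {67, 68, 69} ∈ τ ✓.
Open sets in the quotient: τ_Q = {{}, {[67], [68=69]}} (2 elements).


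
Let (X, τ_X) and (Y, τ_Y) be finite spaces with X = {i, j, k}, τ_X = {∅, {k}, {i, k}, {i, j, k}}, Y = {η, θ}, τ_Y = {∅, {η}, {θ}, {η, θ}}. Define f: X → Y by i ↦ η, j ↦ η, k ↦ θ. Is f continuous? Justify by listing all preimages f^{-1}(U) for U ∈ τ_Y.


f is NOT continuous.

Compute f^{-1}(U) for each U ∈ τ_Y:
  U = ∅: f^{-1}(U) = ∅ ∈ τ_X ✓.
  U = {η}: f^{-1}(U) = {i, j} ∉ τ_X ✗.
  U = {θ}: f^{-1}(U) = {k} ∈ τ_X ✓.
  U = {η, θ}: f^{-1}(U) = {i, j, k} ∈ τ_X ✓.
Found U = {η} with f^{-1}(U) = {i, j} not in τ_X. Therefore f is NOT continuous.


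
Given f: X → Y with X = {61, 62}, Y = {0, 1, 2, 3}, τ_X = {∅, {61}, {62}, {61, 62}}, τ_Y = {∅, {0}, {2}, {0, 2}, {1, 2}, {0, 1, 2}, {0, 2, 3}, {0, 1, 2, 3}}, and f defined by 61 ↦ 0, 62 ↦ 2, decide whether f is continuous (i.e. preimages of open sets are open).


f IS continuous.

Compute f^{-1}(U) for each U ∈ τ_Y:
  U = ∅: f^{-1}(U) = ∅ ∈ τ_X ✓.
  U = {0}: f^{-1}(U) = {61} ∈ τ_X ✓.
  U = {2}: f^{-1}(U) = {62} ∈ τ_X ✓.
  U = {0, 2}: f^{-1}(U) = {61, 62} ∈ τ_X ✓.
  U = {1, 2}: f^{-1}(U) = {62} ∈ τ_X ✓.
  U = {0, 1, 2}: f^{-1}(U) = {61, 62} ∈ τ_X ✓.
  U = {0, 2, 3}: f^{-1}(U) = {61, 62} ∈ τ_X ✓.
  U = {0, 1, 2, 3}: f^{-1}(U) = {61, 62} ∈ τ_X ✓.
Every preimage lies in τ_X, so f IS continuous.


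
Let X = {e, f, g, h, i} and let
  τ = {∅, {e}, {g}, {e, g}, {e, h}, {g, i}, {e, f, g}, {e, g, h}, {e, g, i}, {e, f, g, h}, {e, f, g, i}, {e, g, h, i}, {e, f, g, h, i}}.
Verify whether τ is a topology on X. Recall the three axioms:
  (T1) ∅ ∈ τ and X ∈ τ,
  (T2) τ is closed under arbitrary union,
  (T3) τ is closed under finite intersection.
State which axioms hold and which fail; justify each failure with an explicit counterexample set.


τ IS a topology on X.

Axiom (T1): ∅ ∈ τ? Yes; X ∈ τ? Yes.
Axiom (T2/T3): check pairwise unions and intersections of members of τ.
All pairwise intersections and unions checked — each lies in τ. Therefore τ satisfies (T1), (T2), (T3): it IS a topology on X.


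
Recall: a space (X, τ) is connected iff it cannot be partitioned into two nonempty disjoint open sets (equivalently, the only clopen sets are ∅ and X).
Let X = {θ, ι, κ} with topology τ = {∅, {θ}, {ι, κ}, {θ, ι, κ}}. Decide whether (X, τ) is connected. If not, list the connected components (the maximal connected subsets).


(X, τ) is disconnected; components = [{θ}, {ι, κ}].

Find clopen sets (U ∈ τ with X ∖ U ∈ τ):
  U = ∅, X ∖ U = {θ, ι, κ} — both open, so U is clopen.
  U = {θ}, X ∖ U = {ι, κ} — both open, so U is clopen.
  U = {ι, κ}, X ∖ U = {θ} — both open, so U is clopen.
  U = {θ, ι, κ}, X ∖ U = ∅ — both open, so U is clopen.
Nontrivial clopen(s) exist: e.g. {θ}. So (X, τ) is disconnected.
Compute connected components by grouping points that agree on all clopens:
  component: {θ}
  component: {ι, κ}


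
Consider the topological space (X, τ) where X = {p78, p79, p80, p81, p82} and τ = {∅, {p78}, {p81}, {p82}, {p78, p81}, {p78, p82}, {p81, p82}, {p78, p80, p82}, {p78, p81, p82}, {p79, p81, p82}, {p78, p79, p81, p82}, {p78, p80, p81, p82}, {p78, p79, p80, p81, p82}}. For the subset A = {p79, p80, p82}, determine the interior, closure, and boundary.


int(A) = {p82}, cl(A) = {p79, p80, p82}, ∂A = {p79, p80}.

Closed sets in (X, τ) are complements of opens:
  closed(X, τ) = {∅, {p79}, {p80}, {p78, p80}, {p79, p80}, {p79, p81}, {p78, p79, p80}, {p79, p80, p81}, {p79, p80, p82}, {p78, p79, p80, p81}, {p78, p79, p80, p82}, {p79, p80, p81, p82}, {p78, p79, p80, p81, p82}}.
int(A) = ⋃ {U ∈ τ : U ⊆ A}. Opens contained in A: ∅, {p82}.
Taking the union of these: int(A) = {p82}.
cl(A) = ⋂ {C closed : A ⊆ C}. Closed sets containing A: {p79, p80, p82}, {p78, p79, p80, p82}, {p79, p80, p81, p82}, {p78, p79, p80, p81, p82}.
Intersecting these: cl(A) = {p79, p80, p82}.
∂A = cl(A) ∖ int(A) = {p79, p80, p82} ∖ {p82} = {p79, p80}.


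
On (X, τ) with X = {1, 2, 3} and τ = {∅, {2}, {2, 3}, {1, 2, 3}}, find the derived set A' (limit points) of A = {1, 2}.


A' = {1, 3}

For each x ∈ X, list the open sets U ∈ τ with x ∈ U, then check whether U ∩ (A ∖ {x}) ≠ ∅ for every such U.
  x = 1: opens ∋ x are {1, 2, 3}; each meets A ∖ {1}, so x IS a limit point.
  x = 2: open {2} ∋ x has {2} ∩ (A ∖ {2}) = ∅, so x is NOT a limit point.
  x = 3: opens ∋ x are {2, 3}, {1, 2, 3}; each meets A ∖ {3}, so x IS a limit point.
Collecting: A' = {1, 3}.


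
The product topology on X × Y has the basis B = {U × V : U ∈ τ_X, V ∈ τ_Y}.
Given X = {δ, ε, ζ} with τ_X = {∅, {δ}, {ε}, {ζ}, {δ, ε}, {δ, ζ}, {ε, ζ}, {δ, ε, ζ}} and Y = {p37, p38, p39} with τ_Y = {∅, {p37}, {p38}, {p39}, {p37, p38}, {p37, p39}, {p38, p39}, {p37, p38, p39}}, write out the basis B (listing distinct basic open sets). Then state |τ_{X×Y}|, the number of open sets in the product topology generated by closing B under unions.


Basis B = {∅ × ∅, {δ} × {p37}, {δ} × {p38}, {δ} × {p39}, {ε} × {p37}, {ε} × {p38}, {ε} × {p39}, {ζ} × {p37}, {ζ} × {p38}, {ζ} × {p39}, {δ} × {p37, p38}, {δ} × {p37, p39}, {δ, ε} × {p37}, {δ, ζ} × {p37}, {δ} × {p38, p39}, {δ, ε} × {p38}, {δ, ζ} × {p38}, {δ, ε} × {p39}, {δ, ζ} × {p39}, {ε} × {p37, p38}, {ε} × {p37, p39}, {ε, ζ} × {p37}, {ε} × {p38, p39}, {ε, ζ} × {p38}, {ε, ζ} × {p39}, {ζ} × {p37, p38}, {ζ} × {p37, p39}, {ζ} × {p38, p39}, {δ} × {p37, p38, p39}, {δ, ε, ζ} × {p37}, {δ, ε, ζ} × {p38}, {δ, ε, ζ} × {p39}, {ε} × {p37, p38, p39}, {ζ} × {p37, p38, p39}, {δ, ε} × {p37, p38}, {δ, ζ} × {p37, p38}, {δ, ε} × {p37, p39}, {δ, ζ} × {p37, p39}, {δ, ε} × {p38, p39}, {δ, ζ} × {p38, p39}, {ε, ζ} × {p37, p38}, {ε, ζ} × {p37, p39}, {ε, ζ} × {p38, p39}, {δ, ε} × {p37, p38, p39}, {δ, ζ} × {p37, p38, p39}, {δ, ε, ζ} × {p37, p38}, {δ, ε, ζ} × {p37, p39}, {δ, ε, ζ} × {p38, p39}, {ε, ζ} × {p37, p38, p39}, {δ, ε, ζ} × {p37, p38, p39}}; |τ_{X×Y}| = 512.

Enumerate products U × V with U ∈ τ_X, V ∈ τ_Y (deduplicated):
  ∅ × ∅ = {} (∅)
  {δ} × {p37} = {(δ,p37)}
  {δ} × {p38} = {(δ,p38)}
  {δ} × {p39} = {(δ,p39)}
  {ε} × {p37} = {(ε,p37)}
  {ε} × {p38} = {(ε,p38)}
  {ε} × {p39} = {(ε,p39)}
  {ζ} × {p37} = {(ζ,p37)}
  {ζ} × {p38} = {(ζ,p38)}
  {ζ} × {p39} = {(ζ,p39)}
  {δ} × {p37, p38} = {(δ,p37), (δ,p38)}
  {δ} × {p37, p39} = {(δ,p37), (δ,p39)}
  {δ, ε} × {p37} = {(δ,p37), (ε,p37)}
  {δ, ζ} × {p37} = {(δ,p37), (ζ,p37)}
  {δ} × {p38, p39} = {(δ,p38), (δ,p39)}
  {δ, ε} × {p38} = {(δ,p38), (ε,p38)}
  {δ, ζ} × {p38} = {(δ,p38), (ζ,p38)}
  {δ, ε} × {p39} = {(δ,p39), (ε,p39)}
  {δ, ζ} × {p39} = {(δ,p39), (ζ,p39)}
  {ε} × {p37, p38} = {(ε,p37), (ε,p38)}
  {ε} × {p37, p39} = {(ε,p37), (ε,p39)}
  {ε, ζ} × {p37} = {(ε,p37), (ζ,p37)}
  {ε} × {p38, p39} = {(ε,p38), (ε,p39)}
  {ε, ζ} × {p38} = {(ε,p38), (ζ,p38)}
  {ε, ζ} × {p39} = {(ε,p39), (ζ,p39)}
  {ζ} × {p37, p38} = {(ζ,p37), (ζ,p38)}
  {ζ} × {p37, p39} = {(ζ,p37), (ζ,p39)}
  {ζ} × {p38, p39} = {(ζ,p38), (ζ,p39)}
  {δ} × {p37, p38, p39} = {(δ,p37), (δ,p38), (δ,p39)}
  {δ, ε, ζ} × {p37} = {(δ,p37), (ε,p37), (ζ,p37)}
  {δ, ε, ζ} × {p38} = {(δ,p38), (ε,p38), (ζ,p38)}
  {δ, ε, ζ} × {p39} = {(δ,p39), (ε,p39), (ζ,p39)}
  {ε} × {p37, p38, p39} = {(ε,p37), (ε,p38), (ε,p39)}
  {ζ} × {p37, p38, p39} = {(ζ,p37), (ζ,p38), (ζ,p39)}
  {δ, ε} × {p37, p38} = {(δ,p37), (δ,p38), (ε,p37), (ε,p38)}
  {δ, ζ} × {p37, p38} = {(δ,p37), (δ,p38), (ζ,p37), (ζ,p38)}
  {δ, ε} × {p37, p39} = {(δ,p37), (δ,p39), (ε,p37), (ε,p39)}
  {δ, ζ} × {p37, p39} = {(δ,p37), (δ,p39), (ζ,p37), (ζ,p39)}
  {δ, ε} × {p38, p39} = {(δ,p38), (δ,p39), (ε,p38), (ε,p39)}
  {δ, ζ} × {p38, p39} = {(δ,p38), (δ,p39), (ζ,p38), (ζ,p39)}
  {ε, ζ} × {p37, p38} = {(ε,p37), (ε,p38), (ζ,p37), (ζ,p38)}
  {ε, ζ} × {p37, p39} = {(ε,p37), (ε,p39), (ζ,p37), (ζ,p39)}
  {ε, ζ} × {p38, p39} = {(ε,p38), (ε,p39), (ζ,p38), (ζ,p39)}
  {δ, ε} × {p37, p38, p39} = {(δ,p37), (δ,p38), (δ,p39), (ε,p37), (ε,p38), (ε,p39)}
  {δ, ζ} × {p37, p38, p39} = {(δ,p37), (δ,p38), (δ,p39), (ζ,p37), (ζ,p38), (ζ,p39)}
  {δ, ε, ζ} × {p37, p38} = {(δ,p37), (δ,p38), (ε,p37), (ε,p38), (ζ,p37), (ζ,p38)}
  {δ, ε, ζ} × {p37, p39} = {(δ,p37), (δ,p39), (ε,p37), (ε,p39), (ζ,p37), (ζ,p39)}
  {δ, ε, ζ} × {p38, p39} = {(δ,p38), (δ,p39), (ε,p38), (ε,p39), (ζ,p38), (ζ,p39)}
  {ε, ζ} × {p37, p38, p39} = {(ε,p37), (ε,p38), (ε,p39), (ζ,p37), (ζ,p38), (ζ,p39)}
  {δ, ε, ζ} × {p37, p38, p39} = {(δ,p37), (δ,p38), (δ,p39), (ε,p37), (ε,p38), (ε,p39), (ζ,p37), (ζ,p38), (ζ,p39)}
These 50 distinct sets form the basis B.
Close under arbitrary unions to get τ_{X×Y}; counting gives |τ_{X×Y}| = 512.


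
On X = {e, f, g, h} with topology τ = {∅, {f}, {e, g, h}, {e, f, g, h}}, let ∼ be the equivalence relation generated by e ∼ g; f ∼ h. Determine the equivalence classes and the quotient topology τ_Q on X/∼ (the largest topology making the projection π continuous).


X/∼ = {[e=g], [f=h]}; |τ_Q| = 2.

Equivalence classes: [e=g], [f=h].
Quotient map π: X → X/∼ sends e ↦ [e=g], f ↦ [f=h], g ↦ [e=g], h ↦ [f=h].
For each subset V ⊆ X/∼, compute π^{-1}(V) ⊆ X and check whether π^{-1}(V) ∈ τ. V is open in τ_Q iff π^{-1}(V) ∈ τ.
  V = {}: π^{-1}(V) = ∅ ∈ τ ✓.
  V = {[e=g]}: π^{-1}(V) = {e, g} ∉ τ ✗.
  V = {[f=h]}: π^{-1}(V) = {f, h} ∉ τ ✗.
  V = {[e=g], [f=h]}: π^{-1}(V) = {e, f, g, h} ∈ τ ✓.
Open sets in the quotient: τ_Q = {{}, {[e=g], [f=h]}} (2 elements).


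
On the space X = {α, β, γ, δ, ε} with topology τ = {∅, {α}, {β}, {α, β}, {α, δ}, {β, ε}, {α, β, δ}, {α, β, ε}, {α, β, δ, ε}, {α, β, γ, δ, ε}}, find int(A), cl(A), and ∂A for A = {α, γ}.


int(A) = {α}, cl(A) = {α, γ, δ}, ∂A = {γ, δ}.

Closed sets in (X, τ) are complements of opens:
  closed(X, τ) = {∅, {γ}, {γ, δ}, {γ, ε}, {α, γ, δ}, {β, γ, ε}, {γ, δ, ε}, {α, γ, δ, ε}, {β, γ, δ, ε}, {α, β, γ, δ, ε}}.
int(A) = ⋃ {U ∈ τ : U ⊆ A}. Opens contained in A: ∅, {α}.
Taking the union of these: int(A) = {α}.
cl(A) = ⋂ {C closed : A ⊆ C}. Closed sets containing A: {α, γ, δ}, {α, γ, δ, ε}, {α, β, γ, δ, ε}.
Intersecting these: cl(A) = {α, γ, δ}.
∂A = cl(A) ∖ int(A) = {α, γ, δ} ∖ {α} = {γ, δ}.


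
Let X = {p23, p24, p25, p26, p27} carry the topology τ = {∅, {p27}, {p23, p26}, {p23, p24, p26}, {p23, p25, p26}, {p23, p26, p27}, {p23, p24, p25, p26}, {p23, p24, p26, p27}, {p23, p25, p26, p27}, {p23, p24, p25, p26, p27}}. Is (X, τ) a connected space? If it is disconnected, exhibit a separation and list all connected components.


(X, τ) is disconnected; components = [{p27}, {p23, p24, p25, p26}].

Find clopen sets (U ∈ τ with X ∖ U ∈ τ):
  U = ∅, X ∖ U = {p23, p24, p25, p26, p27} — both open, so U is clopen.
  U = {p27}, X ∖ U = {p23, p24, p25, p26} — both open, so U is clopen.
  U = {p23, p24, p25, p26}, X ∖ U = {p27} — both open, so U is clopen.
  U = {p23, p24, p25, p26, p27}, X ∖ U = ∅ — both open, so U is clopen.
Nontrivial clopen(s) exist: e.g. {p23, p24, p25, p26}. So (X, τ) is disconnected.
Compute connected components by grouping points that agree on all clopens:
  component: {p27}
  component: {p23, p24, p25, p26}


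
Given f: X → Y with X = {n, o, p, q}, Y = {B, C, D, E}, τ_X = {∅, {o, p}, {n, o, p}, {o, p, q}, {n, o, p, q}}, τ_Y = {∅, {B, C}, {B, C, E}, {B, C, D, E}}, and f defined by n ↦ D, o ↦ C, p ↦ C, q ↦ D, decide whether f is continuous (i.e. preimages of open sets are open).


f IS continuous.

Compute f^{-1}(U) for each U ∈ τ_Y:
  U = ∅: f^{-1}(U) = ∅ ∈ τ_X ✓.
  U = {B, C}: f^{-1}(U) = {o, p} ∈ τ_X ✓.
  U = {B, C, E}: f^{-1}(U) = {o, p} ∈ τ_X ✓.
  U = {B, C, D, E}: f^{-1}(U) = {n, o, p, q} ∈ τ_X ✓.
Every preimage lies in τ_X, so f IS continuous.


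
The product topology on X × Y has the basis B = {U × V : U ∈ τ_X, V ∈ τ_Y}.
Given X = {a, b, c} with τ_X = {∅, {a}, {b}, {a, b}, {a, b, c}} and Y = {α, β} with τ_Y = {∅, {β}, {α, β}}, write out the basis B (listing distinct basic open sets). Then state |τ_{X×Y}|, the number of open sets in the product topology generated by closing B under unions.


Basis B = {∅ × ∅, {a} × {β}, {b} × {β}, {a} × {α, β}, {a, b} × {β}, {b} × {α, β}, {a, b, c} × {β}, {a, b} × {α, β}, {a, b, c} × {α, β}}; |τ_{X×Y}| = 14.

Enumerate products U × V with U ∈ τ_X, V ∈ τ_Y (deduplicated):
  ∅ × ∅ = {} (∅)
  {a} × {β} = {(a,β)}
  {b} × {β} = {(b,β)}
  {a} × {α, β} = {(a,α), (a,β)}
  {a, b} × {β} = {(a,β), (b,β)}
  {b} × {α, β} = {(b,α), (b,β)}
  {a, b, c} × {β} = {(a,β), (b,β), (c,β)}
  {a, b} × {α, β} = {(a,α), (a,β), (b,α), (b,β)}
  {a, b, c} × {α, β} = {(a,α), (a,β), (b,α), (b,β), (c,α), (c,β)}
These 9 distinct sets form the basis B.
Close under arbitrary unions to get τ_{X×Y}; counting gives |τ_{X×Y}| = 14.


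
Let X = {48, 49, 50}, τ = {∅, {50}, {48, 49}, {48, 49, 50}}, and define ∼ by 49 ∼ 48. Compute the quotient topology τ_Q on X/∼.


X/∼ = {[48=49], [50]}; |τ_Q| = 4.

Equivalence classes: [48=49], [50].
Quotient map π: X → X/∼ sends 48 ↦ [48=49], 49 ↦ [48=49], 50 ↦ [50].
For each subset V ⊆ X/∼, compute π^{-1}(V) ⊆ X and check whether π^{-1}(V) ∈ τ. V is open in τ_Q iff π^{-1}(V) ∈ τ.
  V = {}: π^{-1}(V) = ∅ ∈ τ ✓.
  V = {[48=49]}: π^{-1}(V) = {48, 49} ∈ τ ✓.
  V = {[50]}: π^{-1}(V) = {50} ∈ τ ✓.
  V = {[48=49], [50]}: π^{-1}(V) = {48, 49, 50} ∈ τ ✓.
Open sets in the quotient: τ_Q = {{}, {[48=49]}, {[50]}, {[48=49], [50]}} (4 elements).


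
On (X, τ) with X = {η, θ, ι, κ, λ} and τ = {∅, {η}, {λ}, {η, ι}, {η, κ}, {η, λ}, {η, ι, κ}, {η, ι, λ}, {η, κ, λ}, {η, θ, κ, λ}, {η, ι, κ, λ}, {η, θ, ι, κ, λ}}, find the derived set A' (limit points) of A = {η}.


A' = {θ, ι, κ}

For each x ∈ X, list the open sets U ∈ τ with x ∈ U, then check whether U ∩ (A ∖ {x}) ≠ ∅ for every such U.
  x = η: open {η} ∋ x has {η} ∩ (A ∖ {η}) = ∅, so x is NOT a limit point.
  x = θ: opens ∋ x are {η, θ, κ, λ}, {η, θ, ι, κ, λ}; each meets A ∖ {θ}, so x IS a limit point.
  x = ι: opens ∋ x are {η, ι}, {η, ι, κ}, {η, ι, λ}, {η, ι, κ, λ}, {η, θ, ι, κ, λ}; each meets A ∖ {ι}, so x IS a limit point.
  x = κ: opens ∋ x are {η, κ}, {η, ι, κ}, {η, κ, λ}, {η, θ, κ, λ}, {η, ι, κ, λ}, {η, θ, ι, κ, λ}; each meets A ∖ {κ}, so x IS a limit point.
  x = λ: open {λ} ∋ x has {λ} ∩ (A ∖ {λ}) = ∅, so x is NOT a limit point.
Collecting: A' = {θ, ι, κ}.


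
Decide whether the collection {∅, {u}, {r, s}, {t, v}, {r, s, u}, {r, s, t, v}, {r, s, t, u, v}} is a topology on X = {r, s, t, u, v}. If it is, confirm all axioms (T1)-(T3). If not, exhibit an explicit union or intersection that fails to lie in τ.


τ is NOT a topology on X.

Axiom (T1): ∅ ∈ τ? Yes; X ∈ τ? Yes.
Axiom (T2/T3): check pairwise unions and intersections of members of τ.
Counterexample for (T2): {u} ∪ {t, v} = {t, u, v} ∉ τ. Therefore τ is NOT a topology.


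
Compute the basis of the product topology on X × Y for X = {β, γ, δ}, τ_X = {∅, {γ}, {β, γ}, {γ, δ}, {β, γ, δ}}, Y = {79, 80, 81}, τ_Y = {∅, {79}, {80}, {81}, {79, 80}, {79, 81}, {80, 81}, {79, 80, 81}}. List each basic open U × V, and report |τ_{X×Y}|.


Basis B = {∅ × ∅, {γ} × {79}, {γ} × {80}, {γ} × {81}, {β, γ} × {79}, {β, γ} × {80}, {β, γ} × {81}, {γ} × {79, 80}, {γ} × {79, 81}, {γ, δ} × {79}, {γ} × {80, 81}, {γ, δ} × {80}, {γ, δ} × {81}, {β, γ, δ} × {79}, {β, γ, δ} × {80}, {β, γ, δ} × {81}, {γ} × {79, 80, 81}, {β, γ} × {79, 80}, {β, γ} × {79, 81}, {β, γ} × {80, 81}, {γ, δ} × {79, 80}, {γ, δ} × {79, 81}, {γ, δ} × {80, 81}, {β, γ} × {79, 80, 81}, {β, γ, δ} × {79, 80}, {β, γ, δ} × {79, 81}, {β, γ, δ} × {80, 81}, {γ, δ} × {79, 80, 81}, {β, γ, δ} × {79, 80, 81}}; |τ_{X×Y}| = 125.

Enumerate products U × V with U ∈ τ_X, V ∈ τ_Y (deduplicated):
  ∅ × ∅ = {} (∅)
  {γ} × {79} = {(γ,79)}
  {γ} × {80} = {(γ,80)}
  {γ} × {81} = {(γ,81)}
  {β, γ} × {79} = {(β,79), (γ,79)}
  {β, γ} × {80} = {(β,80), (γ,80)}
  {β, γ} × {81} = {(β,81), (γ,81)}
  {γ} × {79, 80} = {(γ,79), (γ,80)}
  {γ} × {79, 81} = {(γ,79), (γ,81)}
  {γ, δ} × {79} = {(γ,79), (δ,79)}
  {γ} × {80, 81} = {(γ,80), (γ,81)}
  {γ, δ} × {80} = {(γ,80), (δ,80)}
  {γ, δ} × {81} = {(γ,81), (δ,81)}
  {β, γ, δ} × {79} = {(β,79), (γ,79), (δ,79)}
  {β, γ, δ} × {80} = {(β,80), (γ,80), (δ,80)}
  {β, γ, δ} × {81} = {(β,81), (γ,81), (δ,81)}
  {γ} × {79, 80, 81} = {(γ,79), (γ,80), (γ,81)}
  {β, γ} × {79, 80} = {(β,79), (β,80), (γ,79), (γ,80)}
  {β, γ} × {79, 81} = {(β,79), (β,81), (γ,79), (γ,81)}
  {β, γ} × {80, 81} = {(β,80), (β,81), (γ,80), (γ,81)}
  {γ, δ} × {79, 80} = {(γ,79), (γ,80), (δ,79), (δ,80)}
  {γ, δ} × {79, 81} = {(γ,79), (γ,81), (δ,79), (δ,81)}
  {γ, δ} × {80, 81} = {(γ,80), (γ,81), (δ,80), (δ,81)}
  {β, γ} × {79, 80, 81} = {(β,79), (β,80), (β,81), (γ,79), (γ,80), (γ,81)}
  {β, γ, δ} × {79, 80} = {(β,79), (β,80), (γ,79), (γ,80), (δ,79), (δ,80)}
  {β, γ, δ} × {79, 81} = {(β,79), (β,81), (γ,79), (γ,81), (δ,79), (δ,81)}
  {β, γ, δ} × {80, 81} = {(β,80), (β,81), (γ,80), (γ,81), (δ,80), (δ,81)}
  {γ, δ} × {79, 80, 81} = {(γ,79), (γ,80), (γ,81), (δ,79), (δ,80), (δ,81)}
  {β, γ, δ} × {79, 80, 81} = {(β,79), (β,80), (β,81), (γ,79), (γ,80), (γ,81), (δ,79), (δ,80), (δ,81)}
These 29 distinct sets form the basis B.
Close under arbitrary unions to get τ_{X×Y}; counting gives |τ_{X×Y}| = 125.


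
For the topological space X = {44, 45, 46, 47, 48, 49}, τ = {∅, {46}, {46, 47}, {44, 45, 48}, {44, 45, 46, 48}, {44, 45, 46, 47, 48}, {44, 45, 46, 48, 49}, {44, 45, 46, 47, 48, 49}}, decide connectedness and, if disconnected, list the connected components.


(X, τ) is connected.

Find clopen sets (U ∈ τ with X ∖ U ∈ τ):
  U = ∅, X ∖ U = {44, 45, 46, 47, 48, 49} — both open, so U is clopen.
  U = {44, 45, 46, 47, 48, 49}, X ∖ U = ∅ — both open, so U is clopen.
Only trivial clopens (∅ and X) exist, so (X, τ) is connected.
Compute connected components by grouping points that agree on all clopens:
  component: {44, 45, 46, 47, 48, 49}


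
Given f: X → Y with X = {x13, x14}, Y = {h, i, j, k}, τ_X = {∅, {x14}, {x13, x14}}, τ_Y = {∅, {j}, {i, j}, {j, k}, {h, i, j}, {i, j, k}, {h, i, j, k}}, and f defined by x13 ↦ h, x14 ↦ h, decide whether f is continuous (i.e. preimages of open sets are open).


f IS continuous.

Compute f^{-1}(U) for each U ∈ τ_Y:
  U = ∅: f^{-1}(U) = ∅ ∈ τ_X ✓.
  U = {j}: f^{-1}(U) = ∅ ∈ τ_X ✓.
  U = {i, j}: f^{-1}(U) = ∅ ∈ τ_X ✓.
  U = {j, k}: f^{-1}(U) = ∅ ∈ τ_X ✓.
  U = {h, i, j}: f^{-1}(U) = {x13, x14} ∈ τ_X ✓.
  U = {i, j, k}: f^{-1}(U) = ∅ ∈ τ_X ✓.
  U = {h, i, j, k}: f^{-1}(U) = {x13, x14} ∈ τ_X ✓.
Every preimage lies in τ_X, so f IS continuous.


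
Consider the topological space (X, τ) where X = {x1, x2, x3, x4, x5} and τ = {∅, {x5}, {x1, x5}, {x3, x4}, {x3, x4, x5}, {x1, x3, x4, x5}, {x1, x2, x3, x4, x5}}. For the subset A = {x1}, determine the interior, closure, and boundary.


int(A) = ∅, cl(A) = {x1, x2}, ∂A = {x1, x2}.

Closed sets in (X, τ) are complements of opens:
  closed(X, τ) = {∅, {x2}, {x1, x2}, {x1, x2, x5}, {x2, x3, x4}, {x1, x2, x3, x4}, {x1, x2, x3, x4, x5}}.
int(A) = ⋃ {U ∈ τ : U ⊆ A}. Opens contained in A: ∅.
Taking the union of these: int(A) = ∅.
cl(A) = ⋂ {C closed : A ⊆ C}. Closed sets containing A: {x1, x2}, {x1, x2, x5}, {x1, x2, x3, x4}, {x1, x2, x3, x4, x5}.
Intersecting these: cl(A) = {x1, x2}.
∂A = cl(A) ∖ int(A) = {x1, x2} ∖ ∅ = {x1, x2}.


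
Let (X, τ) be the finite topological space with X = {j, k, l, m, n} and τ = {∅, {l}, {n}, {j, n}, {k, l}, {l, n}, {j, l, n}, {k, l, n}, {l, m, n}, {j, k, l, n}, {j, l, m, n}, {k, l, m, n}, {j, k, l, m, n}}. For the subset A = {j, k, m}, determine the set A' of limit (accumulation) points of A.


A' = ∅

For each x ∈ X, list the open sets U ∈ τ with x ∈ U, then check whether U ∩ (A ∖ {x}) ≠ ∅ for every such U.
  x = j: open {j, n} ∋ x has {j, n} ∩ (A ∖ {j}) = ∅, so x is NOT a limit point.
  x = k: open {k, l} ∋ x has {k, l} ∩ (A ∖ {k}) = ∅, so x is NOT a limit point.
  x = l: open {l} ∋ x has {l} ∩ (A ∖ {l}) = ∅, so x is NOT a limit point.
  x = m: open {l, m, n} ∋ x has {l, m, n} ∩ (A ∖ {m}) = ∅, so x is NOT a limit point.
  x = n: open {n} ∋ x has {n} ∩ (A ∖ {n}) = ∅, so x is NOT a limit point.
Collecting: A' = ∅.


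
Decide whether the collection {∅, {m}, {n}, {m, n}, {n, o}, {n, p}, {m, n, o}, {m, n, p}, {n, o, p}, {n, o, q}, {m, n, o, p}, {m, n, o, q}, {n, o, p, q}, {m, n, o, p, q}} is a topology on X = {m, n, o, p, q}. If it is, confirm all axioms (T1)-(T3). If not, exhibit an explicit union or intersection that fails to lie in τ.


τ IS a topology on X.

Axiom (T1): ∅ ∈ τ? Yes; X ∈ τ? Yes.
Axiom (T2/T3): check pairwise unions and intersections of members of τ.
All pairwise intersections and unions checked — each lies in τ. Therefore τ satisfies (T1), (T2), (T3): it IS a topology on X.


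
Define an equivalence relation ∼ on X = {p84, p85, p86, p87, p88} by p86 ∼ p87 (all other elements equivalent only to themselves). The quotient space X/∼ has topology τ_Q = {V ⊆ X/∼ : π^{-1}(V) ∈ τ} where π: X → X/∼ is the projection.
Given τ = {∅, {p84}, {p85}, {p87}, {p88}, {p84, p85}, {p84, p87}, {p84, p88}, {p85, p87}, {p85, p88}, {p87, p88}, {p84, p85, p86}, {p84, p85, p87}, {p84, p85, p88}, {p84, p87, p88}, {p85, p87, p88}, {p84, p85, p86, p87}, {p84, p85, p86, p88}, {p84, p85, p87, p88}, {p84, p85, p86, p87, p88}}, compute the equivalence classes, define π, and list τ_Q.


X/∼ = {[p84], [p85], [p86=p87], [p88]}; |τ_Q| = 10.

Equivalence classes: [p84], [p85], [p86=p87], [p88].
Quotient map π: X → X/∼ sends p84 ↦ [p84], p85 ↦ [p85], p86 ↦ [p86=p87], p87 ↦ [p86=p87], p88 ↦ [p88].
For each subset V ⊆ X/∼, compute π^{-1}(V) ⊆ X and check whether π^{-1}(V) ∈ τ. V is open in τ_Q iff π^{-1}(V) ∈ τ.
  V = {}: π^{-1}(V) = ∅ ∈ τ ✓.
  V = {[p84]}: π^{-1}(V) = {p84} ∈ τ ✓.
  V = {[p85]}: π^{-1}(V) = {p85} ∈ τ ✓.
  V = {[p84], [p85]}: π^{-1}(V) = {p84, p85} ∈ τ ✓.
  V = {[p86=p87]}: π^{-1}(V) = {p86, p87} ∉ τ ✗.
  V = {[p84], [p86=p87]}: π^{-1}(V) = {p84, p86, p87} ∉ τ ✗.
  V = {[p85], [p86=p87]}: π^{-1}(V) = {p85, p86, p87} ∉ τ ✗.
  V = {[p84], [p85], [p86=p87]}: π^{-1}(V) = {p84, p85, p86, p87} ∈ τ ✓.
  V = {[p88]}: π^{-1}(V) = {p88} ∈ τ ✓.
  V = {[p84], [p88]}: π^{-1}(V) = {p84, p88} ∈ τ ✓.
  V = {[p85], [p88]}: π^{-1}(V) = {p85, p88} ∈ τ ✓.
  V = {[p84], [p85], [p88]}: π^{-1}(V) = {p84, p85, p88} ∈ τ ✓.
  V = {[p86=p87], [p88]}: π^{-1}(V) = {p86, p87, p88} ∉ τ ✗.
  V = {[p84], [p86=p87], [p88]}: π^{-1}(V) = {p84, p86, p87, p88} ∉ τ ✗.
  V = {[p85], [p86=p87], [p88]}: π^{-1}(V) = {p85, p86, p87, p88} ∉ τ ✗.
  V = {[p84], [p85], [p86=p87], [p88]}: π^{-1}(V) = {p84, p85, p86, p87, p88} ∈ τ ✓.
Open sets in the quotient: τ_Q = {{}, {[p84]}, {[p85]}, {[p84], [p85]}, {[p84], [p85], [p86=p87]}, {[p88]}, {[p84], [p88]}, {[p85], [p88]}, {[p84], [p85], [p88]}, {[p84], [p85], [p86=p87], [p88]}} (10 elements).


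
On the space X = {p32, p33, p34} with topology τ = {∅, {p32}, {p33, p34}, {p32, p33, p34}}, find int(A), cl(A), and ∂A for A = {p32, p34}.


int(A) = {p32}, cl(A) = {p32, p33, p34}, ∂A = {p33, p34}.

Closed sets in (X, τ) are complements of opens:
  closed(X, τ) = {∅, {p32}, {p33, p34}, {p32, p33, p34}}.
int(A) = ⋃ {U ∈ τ : U ⊆ A}. Opens contained in A: ∅, {p32}.
Taking the union of these: int(A) = {p32}.
cl(A) = ⋂ {C closed : A ⊆ C}. Closed sets containing A: {p32, p33, p34}.
Intersecting these: cl(A) = {p32, p33, p34}.
∂A = cl(A) ∖ int(A) = {p32, p33, p34} ∖ {p32} = {p33, p34}.


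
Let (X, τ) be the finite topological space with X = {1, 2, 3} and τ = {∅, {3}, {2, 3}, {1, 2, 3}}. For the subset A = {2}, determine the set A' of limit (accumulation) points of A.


A' = {1}

For each x ∈ X, list the open sets U ∈ τ with x ∈ U, then check whether U ∩ (A ∖ {x}) ≠ ∅ for every such U.
  x = 1: opens ∋ x are {1, 2, 3}; each meets A ∖ {1}, so x IS a limit point.
  x = 2: open {2, 3} ∋ x has {2, 3} ∩ (A ∖ {2}) = ∅, so x is NOT a limit point.
  x = 3: open {3} ∋ x has {3} ∩ (A ∖ {3}) = ∅, so x is NOT a limit point.
Collecting: A' = {1}.


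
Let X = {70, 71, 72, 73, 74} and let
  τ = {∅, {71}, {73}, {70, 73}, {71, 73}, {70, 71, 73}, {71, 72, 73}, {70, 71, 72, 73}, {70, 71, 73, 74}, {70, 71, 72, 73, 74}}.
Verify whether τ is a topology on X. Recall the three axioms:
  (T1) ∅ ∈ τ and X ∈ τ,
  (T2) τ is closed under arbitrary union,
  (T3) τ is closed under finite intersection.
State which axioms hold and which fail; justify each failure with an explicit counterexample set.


τ IS a topology on X.

Axiom (T1): ∅ ∈ τ? Yes; X ∈ τ? Yes.
Axiom (T2/T3): check pairwise unions and intersections of members of τ.
All pairwise intersections and unions checked — each lies in τ. Therefore τ satisfies (T1), (T2), (T3): it IS a topology on X.


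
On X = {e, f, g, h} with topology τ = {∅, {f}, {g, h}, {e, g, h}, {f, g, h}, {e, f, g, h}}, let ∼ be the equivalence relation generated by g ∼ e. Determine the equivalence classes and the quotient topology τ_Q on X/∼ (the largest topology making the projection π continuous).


X/∼ = {[e=g], [f], [h]}; |τ_Q| = 4.

Equivalence classes: [e=g], [f], [h].
Quotient map π: X → X/∼ sends e ↦ [e=g], f ↦ [f], g ↦ [e=g], h ↦ [h].
For each subset V ⊆ X/∼, compute π^{-1}(V) ⊆ X and check whether π^{-1}(V) ∈ τ. V is open in τ_Q iff π^{-1}(V) ∈ τ.
  V = {}: π^{-1}(V) = ∅ ∈ τ ✓.
  V = {[e=g]}: π^{-1}(V) = {e, g} ∉ τ ✗.
  V = {[f]}: π^{-1}(V) = {f} ∈ τ ✓.
  V = {[e=g], [f]}: π^{-1}(V) = {e, f, g} ∉ τ ✗.
  V = {[h]}: π^{-1}(V) = {h} ∉ τ ✗.
  V = {[e=g], [h]}: π^{-1}(V) = {e, g, h} ∈ τ ✓.
  V = {[f], [h]}: π^{-1}(V) = {f, h} ∉ τ ✗.
  V = {[e=g], [f], [h]}: π^{-1}(V) = {e, f, g, h} ∈ τ ✓.
Open sets in the quotient: τ_Q = {{}, {[f]}, {[e=g], [h]}, {[e=g], [f], [h]}} (4 elements).


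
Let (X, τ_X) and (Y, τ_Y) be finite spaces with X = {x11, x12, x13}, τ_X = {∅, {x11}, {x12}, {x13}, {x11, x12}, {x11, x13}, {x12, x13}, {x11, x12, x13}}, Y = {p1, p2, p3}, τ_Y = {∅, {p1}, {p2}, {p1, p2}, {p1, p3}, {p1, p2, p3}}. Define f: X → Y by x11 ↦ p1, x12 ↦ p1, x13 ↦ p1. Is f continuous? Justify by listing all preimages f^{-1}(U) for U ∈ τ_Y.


f IS continuous.

Compute f^{-1}(U) for each U ∈ τ_Y:
  U = ∅: f^{-1}(U) = ∅ ∈ τ_X ✓.
  U = {p1}: f^{-1}(U) = {x11, x12, x13} ∈ τ_X ✓.
  U = {p2}: f^{-1}(U) = ∅ ∈ τ_X ✓.
  U = {p1, p2}: f^{-1}(U) = {x11, x12, x13} ∈ τ_X ✓.
  U = {p1, p3}: f^{-1}(U) = {x11, x12, x13} ∈ τ_X ✓.
  U = {p1, p2, p3}: f^{-1}(U) = {x11, x12, x13} ∈ τ_X ✓.
Every preimage lies in τ_X, so f IS continuous.


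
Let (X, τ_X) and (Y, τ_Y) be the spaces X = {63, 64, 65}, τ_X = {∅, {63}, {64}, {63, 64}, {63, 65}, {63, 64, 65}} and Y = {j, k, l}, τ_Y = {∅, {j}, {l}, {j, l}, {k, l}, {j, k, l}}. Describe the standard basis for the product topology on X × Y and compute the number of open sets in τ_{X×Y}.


Basis B = {∅ × ∅, {63} × {j}, {63} × {l}, {64} × {j}, {64} × {l}, {63} × {j, l}, {63, 64} × {j}, {63, 65} × {j}, {63} × {k, l}, {63, 64} × {l}, {63, 65} × {l}, {64} × {j, l}, {64} × {k, l}, {63} × {j, k, l}, {63, 64, 65} × {j}, {63, 64, 65} × {l}, {64} × {j, k, l}, {63, 64} × {j, l}, {63, 65} × {j, l}, {63, 64} × {k, l}, {63, 65} × {k, l}, {63, 64} × {j, k, l}, {63, 65} × {j, k, l}, {63, 64, 65} × {j, l}, {63, 64, 65} × {k, l}, {63, 64, 65} × {j, k, l}}; |τ_{X×Y}| = 108.

Enumerate products U × V with U ∈ τ_X, V ∈ τ_Y (deduplicated):
  ∅ × ∅ = {} (∅)
  {63} × {j} = {(63,j)}
  {63} × {l} = {(63,l)}
  {64} × {j} = {(64,j)}
  {64} × {l} = {(64,l)}
  {63} × {j, l} = {(63,j), (63,l)}
  {63, 64} × {j} = {(63,j), (64,j)}
  {63, 65} × {j} = {(63,j), (65,j)}
  {63} × {k, l} = {(63,k), (63,l)}
  {63, 64} × {l} = {(63,l), (64,l)}
  {63, 65} × {l} = {(63,l), (65,l)}
  {64} × {j, l} = {(64,j), (64,l)}
  {64} × {k, l} = {(64,k), (64,l)}
  {63} × {j, k, l} = {(63,j), (63,k), (63,l)}
  {63, 64, 65} × {j} = {(63,j), (64,j), (65,j)}
  {63, 64, 65} × {l} = {(63,l), (64,l), (65,l)}
  {64} × {j, k, l} = {(64,j), (64,k), (64,l)}
  {63, 64} × {j, l} = {(63,j), (63,l), (64,j), (64,l)}
  {63, 65} × {j, l} = {(63,j), (63,l), (65,j), (65,l)}
  {63, 64} × {k, l} = {(63,k), (63,l), (64,k), (64,l)}
  {63, 65} × {k, l} = {(63,k), (63,l), (65,k), (65,l)}
  {63, 64} × {j, k, l} = {(63,j), (63,k), (63,l), (64,j), (64,k), (64,l)}
  {63, 65} × {j, k, l} = {(63,j), (63,k), (63,l), (65,j), (65,k), (65,l)}
  {63, 64, 65} × {j, l} = {(63,j), (63,l), (64,j), (64,l), (65,j), (65,l)}
  {63, 64, 65} × {k, l} = {(63,k), (63,l), (64,k), (64,l), (65,k), (65,l)}
  {63, 64, 65} × {j, k, l} = {(63,j), (63,k), (63,l), (64,j), (64,k), (64,l), (65,j), (65,k), (65,l)}
These 26 distinct sets form the basis B.
Close under arbitrary unions to get τ_{X×Y}; counting gives |τ_{X×Y}| = 108.
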